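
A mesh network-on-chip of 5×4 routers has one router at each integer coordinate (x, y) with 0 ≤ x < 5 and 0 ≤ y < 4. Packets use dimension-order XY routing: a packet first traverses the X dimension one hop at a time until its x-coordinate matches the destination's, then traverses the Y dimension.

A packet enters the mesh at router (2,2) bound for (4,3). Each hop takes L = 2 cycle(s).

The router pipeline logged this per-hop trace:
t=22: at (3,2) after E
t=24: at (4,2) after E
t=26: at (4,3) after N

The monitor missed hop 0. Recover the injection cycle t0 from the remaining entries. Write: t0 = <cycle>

t0 = 20

Hop 1 reached at cycle 22; hop k is at t0 + k·L.
t0 = cyc[1] − L = 22 − 2 = 20.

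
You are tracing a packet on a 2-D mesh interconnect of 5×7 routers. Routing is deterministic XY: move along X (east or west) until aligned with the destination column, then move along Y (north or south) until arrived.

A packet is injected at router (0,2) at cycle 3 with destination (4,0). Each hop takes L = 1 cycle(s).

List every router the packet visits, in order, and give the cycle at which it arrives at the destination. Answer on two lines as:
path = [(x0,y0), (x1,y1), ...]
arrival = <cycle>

path = [(0,2), (1,2), (2,2), (3,2), (4,2), (4,1), (4,0)]
arrival = 9

#0 — 0,2 | c3
#1 — 1,2 | c4 | E
#2 — 2,2 | c5 | E
#3 — 3,2 | c6 | E
#4 — 4,2 | c7 | E
#5 — 4,1 | c8 | S
#6 — 4,0 | c9 | S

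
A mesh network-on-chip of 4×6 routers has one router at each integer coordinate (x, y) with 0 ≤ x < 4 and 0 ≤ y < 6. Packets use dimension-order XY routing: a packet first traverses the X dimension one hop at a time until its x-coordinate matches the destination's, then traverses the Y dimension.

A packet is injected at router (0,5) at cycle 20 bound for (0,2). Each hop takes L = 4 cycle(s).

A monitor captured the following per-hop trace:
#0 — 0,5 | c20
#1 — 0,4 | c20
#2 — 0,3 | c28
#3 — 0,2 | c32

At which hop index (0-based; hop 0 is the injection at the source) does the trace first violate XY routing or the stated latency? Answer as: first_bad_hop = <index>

hop 1: step (+0,-1), +0 cyc — BAD: Δcyc=0≠L

first_bad_hop = 1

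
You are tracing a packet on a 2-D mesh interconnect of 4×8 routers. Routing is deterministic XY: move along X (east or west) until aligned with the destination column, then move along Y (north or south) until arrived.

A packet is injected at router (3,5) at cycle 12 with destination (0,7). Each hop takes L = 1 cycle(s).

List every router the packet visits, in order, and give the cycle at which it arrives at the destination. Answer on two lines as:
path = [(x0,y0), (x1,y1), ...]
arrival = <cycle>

  0. router=(3,5) cycle=12 (inject)
  1. router=(2,5) cycle=13 dir=W
  2. router=(1,5) cycle=14 dir=W
  3. router=(0,5) cycle=15 dir=W
  4. router=(0,6) cycle=16 dir=N
  5. router=(0,7) cycle=17 dir=N

path = [(3,5), (2,5), (1,5), (0,5), (0,6), (0,7)]
arrival = 17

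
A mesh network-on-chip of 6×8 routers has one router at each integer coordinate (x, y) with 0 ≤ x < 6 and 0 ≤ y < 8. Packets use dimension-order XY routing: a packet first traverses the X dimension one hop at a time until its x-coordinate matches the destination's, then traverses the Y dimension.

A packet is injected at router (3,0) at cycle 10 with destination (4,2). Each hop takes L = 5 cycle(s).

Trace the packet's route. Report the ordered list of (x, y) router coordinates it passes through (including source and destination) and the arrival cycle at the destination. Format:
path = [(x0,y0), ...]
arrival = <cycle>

path = [(3,0), (4,0), (4,1), (4,2)]
arrival = 25

t=10: at (3,0)
t=15: at (4,0) after E
t=20: at (4,1) after N
t=25: at (4,2) after N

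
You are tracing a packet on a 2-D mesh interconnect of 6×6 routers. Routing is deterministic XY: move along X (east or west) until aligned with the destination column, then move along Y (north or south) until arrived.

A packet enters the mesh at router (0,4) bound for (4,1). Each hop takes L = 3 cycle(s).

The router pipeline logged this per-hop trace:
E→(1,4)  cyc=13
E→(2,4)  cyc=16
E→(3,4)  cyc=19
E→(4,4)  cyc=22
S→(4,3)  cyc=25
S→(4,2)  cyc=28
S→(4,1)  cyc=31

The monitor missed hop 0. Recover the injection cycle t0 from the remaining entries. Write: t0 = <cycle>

t0 = 10

Hop 1 reached at cycle 13; hop k is at t0 + k·L.
So t0 = 13 − 1·3 = 10.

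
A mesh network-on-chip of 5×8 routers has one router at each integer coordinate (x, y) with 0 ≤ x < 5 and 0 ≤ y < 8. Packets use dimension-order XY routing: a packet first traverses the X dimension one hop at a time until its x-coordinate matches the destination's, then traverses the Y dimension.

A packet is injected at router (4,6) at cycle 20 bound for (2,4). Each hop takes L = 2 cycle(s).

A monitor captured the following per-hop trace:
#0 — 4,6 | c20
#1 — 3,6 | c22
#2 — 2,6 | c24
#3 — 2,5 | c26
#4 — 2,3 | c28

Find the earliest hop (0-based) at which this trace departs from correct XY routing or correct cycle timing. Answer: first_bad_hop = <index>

first_bad_hop = 4

[1] (-1,+0) / 2c ⇒ ok
[2] (-1,+0) / 2c ⇒ ok
[3] (+0,-1) / 2c ⇒ ok
[4] (+0,-2) / 2c ⇒ BAD: non-unit step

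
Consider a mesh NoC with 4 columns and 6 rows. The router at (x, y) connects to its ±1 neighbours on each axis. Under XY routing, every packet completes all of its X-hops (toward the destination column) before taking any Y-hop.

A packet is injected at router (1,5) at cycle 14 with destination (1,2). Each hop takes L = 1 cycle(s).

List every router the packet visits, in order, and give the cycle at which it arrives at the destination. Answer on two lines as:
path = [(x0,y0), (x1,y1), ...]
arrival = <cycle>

#0 — 1,5 | c14
#1 — 1,4 | c15 | S
#2 — 1,3 | c16 | S
#3 — 1,2 | c17 | S

path = [(1,5), (1,4), (1,3), (1,2)]
arrival = 17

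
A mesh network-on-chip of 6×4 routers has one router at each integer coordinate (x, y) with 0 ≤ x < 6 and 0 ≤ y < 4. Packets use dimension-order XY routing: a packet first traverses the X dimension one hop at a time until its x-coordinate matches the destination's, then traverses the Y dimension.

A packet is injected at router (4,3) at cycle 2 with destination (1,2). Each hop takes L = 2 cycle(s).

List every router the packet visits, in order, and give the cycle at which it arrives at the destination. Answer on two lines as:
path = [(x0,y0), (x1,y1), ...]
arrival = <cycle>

#0 — 4,3 | c2
#1 — 3,3 | c4 | W
#2 — 2,3 | c6 | W
#3 — 1,3 | c8 | W
#4 — 1,2 | c10 | S

path = [(4,3), (3,3), (2,3), (1,3), (1,2)]
arrival = 10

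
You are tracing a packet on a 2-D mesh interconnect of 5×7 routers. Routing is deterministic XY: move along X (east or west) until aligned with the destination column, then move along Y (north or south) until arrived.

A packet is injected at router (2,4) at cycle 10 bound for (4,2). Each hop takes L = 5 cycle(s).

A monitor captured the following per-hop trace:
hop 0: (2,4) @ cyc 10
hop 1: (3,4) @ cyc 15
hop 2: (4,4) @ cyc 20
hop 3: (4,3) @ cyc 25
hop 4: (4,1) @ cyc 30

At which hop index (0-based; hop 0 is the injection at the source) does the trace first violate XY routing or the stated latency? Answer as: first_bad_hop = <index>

[1] (+1,+0) / 5c ⇒ ok
[2] (+1,+0) / 5c ⇒ ok
[3] (+0,-1) / 5c ⇒ ok
[4] (+0,-2) / 5c ⇒ BAD: non-unit step

first_bad_hop = 4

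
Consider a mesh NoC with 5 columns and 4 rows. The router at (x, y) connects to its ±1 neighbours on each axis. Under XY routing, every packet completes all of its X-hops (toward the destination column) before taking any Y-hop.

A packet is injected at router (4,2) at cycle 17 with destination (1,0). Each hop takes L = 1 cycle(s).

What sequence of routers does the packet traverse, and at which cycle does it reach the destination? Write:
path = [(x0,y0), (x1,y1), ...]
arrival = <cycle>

path = [(4,2), (3,2), (2,2), (1,2), (1,1), (1,0)]
arrival = 22

hop 0: (4,2) @ cyc 17
hop 1: (3,2) @ cyc 18  [W]
hop 2: (2,2) @ cyc 19  [W]
hop 3: (1,2) @ cyc 20  [W]
hop 4: (1,1) @ cyc 21  [S]
hop 5: (1,0) @ cyc 22  [S]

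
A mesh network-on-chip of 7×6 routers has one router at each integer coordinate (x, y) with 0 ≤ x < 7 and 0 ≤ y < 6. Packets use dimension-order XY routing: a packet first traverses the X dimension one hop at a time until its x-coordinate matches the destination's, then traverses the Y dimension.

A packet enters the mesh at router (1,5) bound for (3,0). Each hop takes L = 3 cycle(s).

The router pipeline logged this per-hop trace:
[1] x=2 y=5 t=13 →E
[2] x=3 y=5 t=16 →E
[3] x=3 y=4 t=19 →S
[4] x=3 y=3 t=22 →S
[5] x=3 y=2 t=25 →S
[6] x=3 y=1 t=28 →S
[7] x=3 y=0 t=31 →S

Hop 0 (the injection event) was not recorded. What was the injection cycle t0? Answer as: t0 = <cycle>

cyc[1] = 13 and cyc[k] = t0 + k·L for every k.
Subtract one hop: t0 = 13 − 3 = 10.

t0 = 10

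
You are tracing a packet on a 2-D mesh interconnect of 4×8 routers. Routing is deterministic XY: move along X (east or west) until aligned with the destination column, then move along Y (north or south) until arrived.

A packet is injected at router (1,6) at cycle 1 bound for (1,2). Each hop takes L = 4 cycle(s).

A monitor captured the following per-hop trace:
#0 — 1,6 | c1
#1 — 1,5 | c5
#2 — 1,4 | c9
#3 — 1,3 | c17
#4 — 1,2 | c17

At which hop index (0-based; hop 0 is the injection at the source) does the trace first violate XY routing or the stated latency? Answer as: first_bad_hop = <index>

first_bad_hop = 3

[1] (+0,-1) / 4c ⇒ ok
[2] (+0,-1) / 4c ⇒ ok
[3] (+0,-1) / 8c ⇒ BAD: Δcyc=8≠L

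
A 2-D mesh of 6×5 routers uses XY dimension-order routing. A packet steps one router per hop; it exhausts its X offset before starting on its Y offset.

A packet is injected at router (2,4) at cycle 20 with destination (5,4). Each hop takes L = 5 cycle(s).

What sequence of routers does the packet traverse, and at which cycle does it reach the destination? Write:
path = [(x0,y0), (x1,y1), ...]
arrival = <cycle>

src (2,4)  cyc=20
E→(3,4)  cyc=25
E→(4,4)  cyc=30
E→(5,4)  cyc=35

path = [(2,4), (3,4), (4,4), (5,4)]
arrival = 35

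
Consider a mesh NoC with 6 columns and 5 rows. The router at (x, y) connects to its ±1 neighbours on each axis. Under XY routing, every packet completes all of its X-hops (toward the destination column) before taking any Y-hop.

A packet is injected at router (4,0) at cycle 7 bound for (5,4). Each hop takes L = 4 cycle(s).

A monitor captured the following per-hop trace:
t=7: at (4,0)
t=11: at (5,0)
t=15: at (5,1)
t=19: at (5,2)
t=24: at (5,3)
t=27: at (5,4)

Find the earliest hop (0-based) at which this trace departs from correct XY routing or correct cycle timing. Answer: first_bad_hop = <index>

[1] (+1,+0) / 4c ⇒ ok
[2] (+0,+1) / 4c ⇒ ok
[3] (+0,+1) / 4c ⇒ ok
[4] (+0,+1) / 5c ⇒ BAD: Δcyc=5≠L

first_bad_hop = 4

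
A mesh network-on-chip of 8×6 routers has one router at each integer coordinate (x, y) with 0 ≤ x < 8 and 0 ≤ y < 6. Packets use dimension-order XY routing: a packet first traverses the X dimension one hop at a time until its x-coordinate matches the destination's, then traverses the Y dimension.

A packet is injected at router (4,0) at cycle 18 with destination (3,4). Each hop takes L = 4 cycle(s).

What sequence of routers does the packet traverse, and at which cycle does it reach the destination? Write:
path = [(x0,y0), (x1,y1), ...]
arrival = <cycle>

path = [(4,0), (3,0), (3,1), (3,2), (3,3), (3,4)]
arrival = 38

#0 — 4,0 | c18
#1 — 3,0 | c22 | W
#2 — 3,1 | c26 | N
#3 — 3,2 | c30 | N
#4 — 3,3 | c34 | N
#5 — 3,4 | c38 | N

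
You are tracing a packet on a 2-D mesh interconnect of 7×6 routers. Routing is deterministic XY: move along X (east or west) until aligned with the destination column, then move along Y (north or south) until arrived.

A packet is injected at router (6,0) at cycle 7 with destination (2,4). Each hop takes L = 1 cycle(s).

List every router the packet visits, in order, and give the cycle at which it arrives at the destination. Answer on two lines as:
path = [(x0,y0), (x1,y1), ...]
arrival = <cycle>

path = [(6,0), (5,0), (4,0), (3,0), (2,0), (2,1), (2,2), (2,3), (2,4)]
arrival = 15

src (6,0)  cyc=7
W→(5,0)  cyc=8
W→(4,0)  cyc=9
W→(3,0)  cyc=10
W→(2,0)  cyc=11
N→(2,1)  cyc=12
N→(2,2)  cyc=13
N→(2,3)  cyc=14
N→(2,4)  cyc=15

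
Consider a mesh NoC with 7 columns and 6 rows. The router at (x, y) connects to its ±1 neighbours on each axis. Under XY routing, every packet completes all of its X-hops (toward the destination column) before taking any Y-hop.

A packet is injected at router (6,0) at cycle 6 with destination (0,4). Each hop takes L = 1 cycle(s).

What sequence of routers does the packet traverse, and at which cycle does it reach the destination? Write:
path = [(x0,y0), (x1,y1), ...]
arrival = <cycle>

  0. router=(6,0) cycle=6 (inject)
  1. router=(5,0) cycle=7 dir=W
  2. router=(4,0) cycle=8 dir=W
  3. router=(3,0) cycle=9 dir=W
  4. router=(2,0) cycle=10 dir=W
  5. router=(1,0) cycle=11 dir=W
  6. router=(0,0) cycle=12 dir=W
  7. router=(0,1) cycle=13 dir=N
  8. router=(0,2) cycle=14 dir=N
  9. router=(0,3) cycle=15 dir=N
  10. router=(0,4) cycle=16 dir=N

path = [(6,0), (5,0), (4,0), (3,0), (2,0), (1,0), (0,0), (0,1), (0,2), (0,3), (0,4)]
arrival = 16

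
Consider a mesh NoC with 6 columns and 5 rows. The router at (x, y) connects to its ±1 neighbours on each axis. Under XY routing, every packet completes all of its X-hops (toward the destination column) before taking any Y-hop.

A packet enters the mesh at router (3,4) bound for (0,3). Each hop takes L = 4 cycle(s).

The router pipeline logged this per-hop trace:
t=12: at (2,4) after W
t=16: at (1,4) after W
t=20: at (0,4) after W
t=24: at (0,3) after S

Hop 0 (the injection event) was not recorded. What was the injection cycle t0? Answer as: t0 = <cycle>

cyc[1] = 12 and cyc[k] = t0 + k·L for every k.
Subtract one hop: t0 = 12 − 4 = 8.

t0 = 8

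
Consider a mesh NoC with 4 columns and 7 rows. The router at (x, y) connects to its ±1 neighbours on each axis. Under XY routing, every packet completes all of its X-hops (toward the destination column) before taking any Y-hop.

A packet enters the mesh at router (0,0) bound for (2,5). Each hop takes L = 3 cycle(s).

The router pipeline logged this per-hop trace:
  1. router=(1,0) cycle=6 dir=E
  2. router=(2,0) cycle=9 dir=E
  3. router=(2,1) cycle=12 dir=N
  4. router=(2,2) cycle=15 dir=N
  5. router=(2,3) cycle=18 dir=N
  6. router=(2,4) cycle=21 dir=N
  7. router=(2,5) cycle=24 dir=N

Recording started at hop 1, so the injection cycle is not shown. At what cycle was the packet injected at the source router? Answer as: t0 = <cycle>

Hop 1 reached at cycle 6; hop k is at t0 + k·L.
So t0 = 6 − 1·3 = 3.

t0 = 3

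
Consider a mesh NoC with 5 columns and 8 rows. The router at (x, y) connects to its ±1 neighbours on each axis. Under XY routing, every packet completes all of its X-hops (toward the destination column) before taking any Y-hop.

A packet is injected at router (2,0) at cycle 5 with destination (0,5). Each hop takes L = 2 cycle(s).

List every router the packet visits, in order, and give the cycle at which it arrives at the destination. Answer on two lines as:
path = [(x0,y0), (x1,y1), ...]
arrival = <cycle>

path = [(2,0), (1,0), (0,0), (0,1), (0,2), (0,3), (0,4), (0,5)]
arrival = 19

[0] x=2 y=0 t=5
[1] x=1 y=0 t=7 →W
[2] x=0 y=0 t=9 →W
[3] x=0 y=1 t=11 →N
[4] x=0 y=2 t=13 →N
[5] x=0 y=3 t=15 →N
[6] x=0 y=4 t=17 →N
[7] x=0 y=5 t=19 →N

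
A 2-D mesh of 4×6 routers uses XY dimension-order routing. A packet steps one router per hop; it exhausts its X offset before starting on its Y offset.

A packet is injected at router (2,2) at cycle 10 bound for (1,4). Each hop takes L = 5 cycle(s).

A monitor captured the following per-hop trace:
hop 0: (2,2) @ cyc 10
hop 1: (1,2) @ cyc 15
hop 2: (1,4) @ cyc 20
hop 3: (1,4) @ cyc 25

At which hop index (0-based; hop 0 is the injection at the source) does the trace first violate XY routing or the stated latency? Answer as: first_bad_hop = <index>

first_bad_hop = 2

  1: Δx=-1 Δy=+0 Δt=5 [ok]
  2: Δx=+0 Δy=+2 Δt=5 [BAD: non-unit step]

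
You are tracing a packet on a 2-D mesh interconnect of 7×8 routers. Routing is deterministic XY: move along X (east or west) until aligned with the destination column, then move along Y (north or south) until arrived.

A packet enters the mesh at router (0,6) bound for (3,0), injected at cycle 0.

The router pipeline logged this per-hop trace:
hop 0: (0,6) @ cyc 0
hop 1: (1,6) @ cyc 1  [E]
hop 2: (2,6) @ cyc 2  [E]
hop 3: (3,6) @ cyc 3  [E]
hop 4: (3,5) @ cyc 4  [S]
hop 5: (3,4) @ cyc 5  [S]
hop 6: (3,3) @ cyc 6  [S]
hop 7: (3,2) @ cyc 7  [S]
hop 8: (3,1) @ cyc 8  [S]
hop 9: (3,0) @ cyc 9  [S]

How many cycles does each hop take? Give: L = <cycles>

L = 1

Δcyc across hop 0→1: 1 − 0 = 1.
Each hop adds L, hence L = 1.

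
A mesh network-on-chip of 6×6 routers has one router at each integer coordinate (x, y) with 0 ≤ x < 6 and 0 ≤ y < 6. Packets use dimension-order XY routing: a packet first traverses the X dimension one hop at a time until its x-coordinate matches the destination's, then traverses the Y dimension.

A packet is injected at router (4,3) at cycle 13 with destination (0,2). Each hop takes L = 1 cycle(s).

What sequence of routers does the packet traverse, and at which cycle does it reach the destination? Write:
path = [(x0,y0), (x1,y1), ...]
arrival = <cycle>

path = [(4,3), (3,3), (2,3), (1,3), (0,3), (0,2)]
arrival = 18

  0. router=(4,3) cycle=13 (inject)
  1. router=(3,3) cycle=14 dir=W
  2. router=(2,3) cycle=15 dir=W
  3. router=(1,3) cycle=16 dir=W
  4. router=(0,3) cycle=17 dir=W
  5. router=(0,2) cycle=18 dir=S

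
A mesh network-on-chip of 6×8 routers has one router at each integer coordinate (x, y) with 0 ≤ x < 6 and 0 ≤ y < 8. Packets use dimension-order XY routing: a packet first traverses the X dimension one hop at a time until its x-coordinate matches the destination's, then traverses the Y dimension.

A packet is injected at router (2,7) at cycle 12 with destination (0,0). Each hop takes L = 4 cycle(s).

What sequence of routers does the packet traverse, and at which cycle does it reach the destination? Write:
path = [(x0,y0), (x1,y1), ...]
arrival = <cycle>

  0. router=(2,7) cycle=12 (inject)
  1. router=(1,7) cycle=16 dir=W
  2. router=(0,7) cycle=20 dir=W
  3. router=(0,6) cycle=24 dir=S
  4. router=(0,5) cycle=28 dir=S
  5. router=(0,4) cycle=32 dir=S
  6. router=(0,3) cycle=36 dir=S
  7. router=(0,2) cycle=40 dir=S
  8. router=(0,1) cycle=44 dir=S
  9. router=(0,0) cycle=48 dir=S

path = [(2,7), (1,7), (0,7), (0,6), (0,5), (0,4), (0,3), (0,2), (0,1), (0,0)]
arrival = 48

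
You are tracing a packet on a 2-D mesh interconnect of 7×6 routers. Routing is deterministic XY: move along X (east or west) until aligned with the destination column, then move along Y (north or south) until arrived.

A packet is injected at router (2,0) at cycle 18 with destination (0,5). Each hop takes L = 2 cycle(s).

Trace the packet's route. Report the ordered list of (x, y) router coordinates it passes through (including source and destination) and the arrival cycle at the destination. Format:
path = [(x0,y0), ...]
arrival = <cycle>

path = [(2,0), (1,0), (0,0), (0,1), (0,2), (0,3), (0,4), (0,5)]
arrival = 32

[0] x=2 y=0 t=18
[1] x=1 y=0 t=20 →W
[2] x=0 y=0 t=22 →W
[3] x=0 y=1 t=24 →N
[4] x=0 y=2 t=26 →N
[5] x=0 y=3 t=28 →N
[6] x=0 y=4 t=30 →N
[7] x=0 y=5 t=32 →N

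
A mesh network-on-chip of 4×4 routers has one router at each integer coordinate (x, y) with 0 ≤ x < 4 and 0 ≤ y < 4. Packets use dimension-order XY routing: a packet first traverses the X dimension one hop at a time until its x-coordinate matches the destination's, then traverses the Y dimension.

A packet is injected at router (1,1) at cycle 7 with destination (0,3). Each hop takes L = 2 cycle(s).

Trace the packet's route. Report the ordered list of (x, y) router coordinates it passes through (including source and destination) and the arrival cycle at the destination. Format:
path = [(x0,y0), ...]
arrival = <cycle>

src (1,1)  cyc=7
W→(0,1)  cyc=9
N→(0,2)  cyc=11
N→(0,3)  cyc=13

path = [(1,1), (0,1), (0,2), (0,3)]
arrival = 13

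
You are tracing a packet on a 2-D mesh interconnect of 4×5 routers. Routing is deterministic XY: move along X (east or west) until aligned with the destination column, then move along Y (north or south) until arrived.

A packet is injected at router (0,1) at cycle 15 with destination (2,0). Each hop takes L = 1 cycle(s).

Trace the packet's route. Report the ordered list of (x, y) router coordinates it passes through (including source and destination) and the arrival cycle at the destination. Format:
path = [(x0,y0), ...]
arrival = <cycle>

#0 — 0,1 | c15
#1 — 1,1 | c16 | E
#2 — 2,1 | c17 | E
#3 — 2,0 | c18 | S

path = [(0,1), (1,1), (2,1), (2,0)]
arrival = 18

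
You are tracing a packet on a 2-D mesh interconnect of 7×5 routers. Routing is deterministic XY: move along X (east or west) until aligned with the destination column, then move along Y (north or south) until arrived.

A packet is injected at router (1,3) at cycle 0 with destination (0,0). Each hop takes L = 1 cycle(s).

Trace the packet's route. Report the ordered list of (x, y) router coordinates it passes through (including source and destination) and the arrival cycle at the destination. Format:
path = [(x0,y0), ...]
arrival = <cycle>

path = [(1,3), (0,3), (0,2), (0,1), (0,0)]
arrival = 4

hop 0: (1,3) @ cyc 0
hop 1: (0,3) @ cyc 1  [W]
hop 2: (0,2) @ cyc 2  [S]
hop 3: (0,1) @ cyc 3  [S]
hop 4: (0,0) @ cyc 4  [S]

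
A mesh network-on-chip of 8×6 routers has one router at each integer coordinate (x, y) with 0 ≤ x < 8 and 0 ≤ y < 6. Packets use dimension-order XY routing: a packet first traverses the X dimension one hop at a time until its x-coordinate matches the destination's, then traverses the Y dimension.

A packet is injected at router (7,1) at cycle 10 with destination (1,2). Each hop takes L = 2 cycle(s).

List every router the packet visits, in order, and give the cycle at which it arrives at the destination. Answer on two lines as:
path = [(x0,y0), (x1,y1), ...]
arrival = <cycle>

path = [(7,1), (6,1), (5,1), (4,1), (3,1), (2,1), (1,1), (1,2)]
arrival = 24

hop 0: (7,1) @ cyc 10
hop 1: (6,1) @ cyc 12  [W]
hop 2: (5,1) @ cyc 14  [W]
hop 3: (4,1) @ cyc 16  [W]
hop 4: (3,1) @ cyc 18  [W]
hop 5: (2,1) @ cyc 20  [W]
hop 6: (1,1) @ cyc 22  [W]
hop 7: (1,2) @ cyc 24  [N]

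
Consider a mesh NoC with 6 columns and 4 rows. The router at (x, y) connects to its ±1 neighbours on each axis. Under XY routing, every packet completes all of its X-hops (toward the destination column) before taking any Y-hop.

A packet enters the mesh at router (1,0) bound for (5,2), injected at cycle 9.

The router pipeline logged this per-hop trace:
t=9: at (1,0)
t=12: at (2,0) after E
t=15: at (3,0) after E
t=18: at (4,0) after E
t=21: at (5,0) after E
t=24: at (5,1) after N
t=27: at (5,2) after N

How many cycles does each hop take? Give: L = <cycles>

cyc[1] − cyc[0] = 12 − 9 = 3.
Per-hop latency L = Δcyc = 3.

L = 3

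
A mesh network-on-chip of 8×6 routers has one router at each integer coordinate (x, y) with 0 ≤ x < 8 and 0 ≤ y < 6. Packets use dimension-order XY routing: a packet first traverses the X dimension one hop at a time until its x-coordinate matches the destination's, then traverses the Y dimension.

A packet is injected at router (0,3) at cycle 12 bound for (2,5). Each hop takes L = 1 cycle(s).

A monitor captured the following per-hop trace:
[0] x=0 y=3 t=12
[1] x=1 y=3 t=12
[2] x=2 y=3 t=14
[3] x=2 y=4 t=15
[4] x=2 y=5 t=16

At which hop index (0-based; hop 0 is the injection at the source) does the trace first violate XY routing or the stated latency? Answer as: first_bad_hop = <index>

first_bad_hop = 1

[1] (+1,+0) / 0c ⇒ BAD: Δcyc=0≠L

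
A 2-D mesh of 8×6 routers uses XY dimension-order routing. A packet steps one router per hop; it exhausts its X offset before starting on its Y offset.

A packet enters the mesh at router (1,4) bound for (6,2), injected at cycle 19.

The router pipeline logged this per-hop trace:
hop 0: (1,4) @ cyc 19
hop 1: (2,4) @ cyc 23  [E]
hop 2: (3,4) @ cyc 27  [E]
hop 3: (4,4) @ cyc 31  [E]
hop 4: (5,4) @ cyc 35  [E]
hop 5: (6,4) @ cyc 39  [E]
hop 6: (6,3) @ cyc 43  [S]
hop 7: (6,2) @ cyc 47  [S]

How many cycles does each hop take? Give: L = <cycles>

cyc[1] − cyc[0] = 23 − 19 = 4.
Per-hop latency L = Δcyc = 4.

L = 4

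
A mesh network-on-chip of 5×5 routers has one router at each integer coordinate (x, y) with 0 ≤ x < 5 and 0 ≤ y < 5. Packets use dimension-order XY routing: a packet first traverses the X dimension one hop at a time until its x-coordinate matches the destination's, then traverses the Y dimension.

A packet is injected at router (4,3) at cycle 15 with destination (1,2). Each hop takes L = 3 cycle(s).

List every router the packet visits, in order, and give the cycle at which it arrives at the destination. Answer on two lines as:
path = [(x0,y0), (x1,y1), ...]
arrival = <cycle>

#0 — 4,3 | c15
#1 — 3,3 | c18 | W
#2 — 2,3 | c21 | W
#3 — 1,3 | c24 | W
#4 — 1,2 | c27 | S

path = [(4,3), (3,3), (2,3), (1,3), (1,2)]
arrival = 27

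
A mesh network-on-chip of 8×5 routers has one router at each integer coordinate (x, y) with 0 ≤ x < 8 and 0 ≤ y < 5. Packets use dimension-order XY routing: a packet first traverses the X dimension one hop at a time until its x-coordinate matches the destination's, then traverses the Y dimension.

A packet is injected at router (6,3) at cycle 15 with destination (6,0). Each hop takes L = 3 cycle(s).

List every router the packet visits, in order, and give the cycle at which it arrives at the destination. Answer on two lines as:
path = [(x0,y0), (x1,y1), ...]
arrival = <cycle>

path = [(6,3), (6,2), (6,1), (6,0)]
arrival = 24

  0. router=(6,3) cycle=15 (inject)
  1. router=(6,2) cycle=18 dir=S
  2. router=(6,1) cycle=21 dir=S
  3. router=(6,0) cycle=24 dir=S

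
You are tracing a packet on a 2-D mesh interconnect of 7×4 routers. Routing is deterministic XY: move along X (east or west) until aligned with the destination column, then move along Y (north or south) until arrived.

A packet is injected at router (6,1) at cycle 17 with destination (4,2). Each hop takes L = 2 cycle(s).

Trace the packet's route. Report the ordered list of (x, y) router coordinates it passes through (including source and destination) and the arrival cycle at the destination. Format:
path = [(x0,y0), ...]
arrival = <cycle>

  0. router=(6,1) cycle=17 (inject)
  1. router=(5,1) cycle=19 dir=W
  2. router=(4,1) cycle=21 dir=W
  3. router=(4,2) cycle=23 dir=N

path = [(6,1), (5,1), (4,1), (4,2)]
arrival = 23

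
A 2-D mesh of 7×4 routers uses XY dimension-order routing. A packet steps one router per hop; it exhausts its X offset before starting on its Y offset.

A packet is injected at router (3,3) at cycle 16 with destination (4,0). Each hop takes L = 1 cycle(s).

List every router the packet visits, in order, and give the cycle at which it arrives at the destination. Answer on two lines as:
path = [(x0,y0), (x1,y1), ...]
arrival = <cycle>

src (3,3)  cyc=16
E→(4,3)  cyc=17
S→(4,2)  cyc=18
S→(4,1)  cyc=19
S→(4,0)  cyc=20

path = [(3,3), (4,3), (4,2), (4,1), (4,0)]
arrival = 20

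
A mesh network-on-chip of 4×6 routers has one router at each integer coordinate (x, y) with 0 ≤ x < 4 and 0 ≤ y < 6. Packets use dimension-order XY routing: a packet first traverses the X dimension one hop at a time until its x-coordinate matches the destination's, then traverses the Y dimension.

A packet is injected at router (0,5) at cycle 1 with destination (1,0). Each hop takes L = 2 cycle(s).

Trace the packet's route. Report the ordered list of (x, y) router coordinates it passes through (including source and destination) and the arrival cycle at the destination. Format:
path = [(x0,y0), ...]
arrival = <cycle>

hop 0: (0,5) @ cyc 1
hop 1: (1,5) @ cyc 3  [E]
hop 2: (1,4) @ cyc 5  [S]
hop 3: (1,3) @ cyc 7  [S]
hop 4: (1,2) @ cyc 9  [S]
hop 5: (1,1) @ cyc 11  [S]
hop 6: (1,0) @ cyc 13  [S]

path = [(0,5), (1,5), (1,4), (1,3), (1,2), (1,1), (1,0)]
arrival = 13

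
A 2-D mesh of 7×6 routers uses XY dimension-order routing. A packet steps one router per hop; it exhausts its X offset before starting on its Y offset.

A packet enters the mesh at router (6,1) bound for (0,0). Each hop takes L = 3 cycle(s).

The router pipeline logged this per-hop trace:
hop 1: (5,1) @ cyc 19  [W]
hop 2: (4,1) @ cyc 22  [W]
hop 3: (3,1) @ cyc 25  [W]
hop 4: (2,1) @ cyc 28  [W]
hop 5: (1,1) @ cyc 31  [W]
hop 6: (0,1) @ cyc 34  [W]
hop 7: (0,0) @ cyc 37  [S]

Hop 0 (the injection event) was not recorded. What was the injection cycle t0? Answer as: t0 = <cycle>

At hop 1 the cycle is 19; in general cyc_k = t0 + kL.
So t0 = 19 − 1·3 = 16.

t0 = 16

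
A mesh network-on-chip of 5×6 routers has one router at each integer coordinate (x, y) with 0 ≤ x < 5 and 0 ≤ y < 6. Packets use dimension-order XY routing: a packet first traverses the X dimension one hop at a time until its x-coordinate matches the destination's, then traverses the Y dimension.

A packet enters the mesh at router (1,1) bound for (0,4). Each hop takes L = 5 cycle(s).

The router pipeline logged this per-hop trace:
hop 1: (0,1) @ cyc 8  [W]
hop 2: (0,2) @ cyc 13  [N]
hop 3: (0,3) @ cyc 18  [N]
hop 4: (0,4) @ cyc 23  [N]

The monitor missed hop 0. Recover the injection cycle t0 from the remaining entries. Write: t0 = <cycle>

Hop 1 reached at cycle 8; hop k is at t0 + k·L.
So t0 = 8 − 1·5 = 3.

t0 = 3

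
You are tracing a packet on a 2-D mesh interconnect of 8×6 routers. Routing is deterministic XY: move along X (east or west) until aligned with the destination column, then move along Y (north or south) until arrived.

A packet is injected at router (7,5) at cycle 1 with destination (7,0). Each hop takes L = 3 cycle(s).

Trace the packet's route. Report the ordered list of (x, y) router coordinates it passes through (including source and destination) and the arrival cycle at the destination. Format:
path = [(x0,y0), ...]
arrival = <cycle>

path = [(7,5), (7,4), (7,3), (7,2), (7,1), (7,0)]
arrival = 16

hop 0: (7,5) @ cyc 1
hop 1: (7,4) @ cyc 4  [S]
hop 2: (7,3) @ cyc 7  [S]
hop 3: (7,2) @ cyc 10  [S]
hop 4: (7,1) @ cyc 13  [S]
hop 5: (7,0) @ cyc 16  [S]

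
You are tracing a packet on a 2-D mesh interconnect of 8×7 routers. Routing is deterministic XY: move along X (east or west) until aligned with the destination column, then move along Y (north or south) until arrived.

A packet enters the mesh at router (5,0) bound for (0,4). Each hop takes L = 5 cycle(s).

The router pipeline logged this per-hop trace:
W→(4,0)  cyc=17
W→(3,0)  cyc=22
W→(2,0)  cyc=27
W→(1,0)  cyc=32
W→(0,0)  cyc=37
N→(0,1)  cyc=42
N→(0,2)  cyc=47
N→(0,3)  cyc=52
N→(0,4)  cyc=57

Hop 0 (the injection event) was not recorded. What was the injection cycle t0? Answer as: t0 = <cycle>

At hop 1 the cycle is 17; in general cyc_k = t0 + kL.
So t0 = 17 − 1·5 = 12.

t0 = 12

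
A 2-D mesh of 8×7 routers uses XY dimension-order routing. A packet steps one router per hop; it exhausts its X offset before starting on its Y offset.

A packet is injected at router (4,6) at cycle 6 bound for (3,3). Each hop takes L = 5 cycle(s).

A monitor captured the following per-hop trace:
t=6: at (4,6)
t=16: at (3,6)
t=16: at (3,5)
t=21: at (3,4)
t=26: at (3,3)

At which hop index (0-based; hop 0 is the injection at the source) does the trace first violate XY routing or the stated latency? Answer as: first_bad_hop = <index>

check 1→ d=(-1,0) cyc+10: BAD: Δcyc=10≠L

first_bad_hop = 1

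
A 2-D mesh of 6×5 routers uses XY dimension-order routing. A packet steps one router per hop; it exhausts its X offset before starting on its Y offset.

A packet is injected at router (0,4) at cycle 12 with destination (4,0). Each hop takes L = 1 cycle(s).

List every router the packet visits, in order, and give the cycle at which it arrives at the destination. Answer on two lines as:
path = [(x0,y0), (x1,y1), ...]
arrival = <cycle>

path = [(0,4), (1,4), (2,4), (3,4), (4,4), (4,3), (4,2), (4,1), (4,0)]
arrival = 20

[0] x=0 y=4 t=12
[1] x=1 y=4 t=13 →E
[2] x=2 y=4 t=14 →E
[3] x=3 y=4 t=15 →E
[4] x=4 y=4 t=16 →E
[5] x=4 y=3 t=17 →S
[6] x=4 y=2 t=18 →S
[7] x=4 y=1 t=19 →S
[8] x=4 y=0 t=20 →S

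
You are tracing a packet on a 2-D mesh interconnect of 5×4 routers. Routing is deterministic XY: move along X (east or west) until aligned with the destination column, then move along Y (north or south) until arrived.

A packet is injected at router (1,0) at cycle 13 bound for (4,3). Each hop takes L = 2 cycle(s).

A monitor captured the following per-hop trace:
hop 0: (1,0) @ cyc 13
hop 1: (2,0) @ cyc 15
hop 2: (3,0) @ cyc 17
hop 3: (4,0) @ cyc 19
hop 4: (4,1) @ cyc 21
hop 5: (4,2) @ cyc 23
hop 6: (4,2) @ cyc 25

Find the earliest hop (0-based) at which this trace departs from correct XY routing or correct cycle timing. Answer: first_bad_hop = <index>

first_bad_hop = 6

  1: Δx=+1 Δy=+0 Δt=2 [ok]
  2: Δx=+1 Δy=+0 Δt=2 [ok]
  3: Δx=+1 Δy=+0 Δt=2 [ok]
  4: Δx=+0 Δy=+1 Δt=2 [ok]
  5: Δx=+0 Δy=+1 Δt=2 [ok]
  6: Δx=+0 Δy=+0 Δt=2 [BAD: non-unit step]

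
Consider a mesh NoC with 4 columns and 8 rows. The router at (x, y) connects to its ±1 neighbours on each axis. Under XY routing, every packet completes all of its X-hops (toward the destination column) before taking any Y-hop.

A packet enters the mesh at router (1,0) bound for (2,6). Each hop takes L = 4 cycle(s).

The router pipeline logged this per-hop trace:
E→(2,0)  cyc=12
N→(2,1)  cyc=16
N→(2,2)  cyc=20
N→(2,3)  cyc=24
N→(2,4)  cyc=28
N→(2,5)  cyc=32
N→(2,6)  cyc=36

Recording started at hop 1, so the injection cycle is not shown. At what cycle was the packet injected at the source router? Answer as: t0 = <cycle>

t0 = 8

Hop 1 reached at cycle 12; hop k is at t0 + k·L.
Subtract one hop: t0 = 12 − 4 = 8.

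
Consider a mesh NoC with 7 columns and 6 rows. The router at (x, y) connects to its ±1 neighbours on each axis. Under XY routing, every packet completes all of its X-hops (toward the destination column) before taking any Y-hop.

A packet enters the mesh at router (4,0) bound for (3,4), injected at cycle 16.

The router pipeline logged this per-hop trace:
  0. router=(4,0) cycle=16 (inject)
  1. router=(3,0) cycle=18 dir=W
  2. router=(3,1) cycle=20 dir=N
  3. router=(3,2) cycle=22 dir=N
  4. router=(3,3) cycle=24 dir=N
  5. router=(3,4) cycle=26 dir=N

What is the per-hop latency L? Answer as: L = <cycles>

Between hops 0 and 1 the cycle counter advances 18 − 16 = 2.
Each hop adds L, hence L = 2.

L = 2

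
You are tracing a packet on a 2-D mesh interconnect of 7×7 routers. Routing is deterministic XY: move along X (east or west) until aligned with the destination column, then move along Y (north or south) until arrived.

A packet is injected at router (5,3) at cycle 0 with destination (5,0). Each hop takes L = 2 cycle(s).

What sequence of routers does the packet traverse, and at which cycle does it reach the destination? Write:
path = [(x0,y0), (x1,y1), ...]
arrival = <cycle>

t=0: at (5,3)
t=2: at (5,2) after S
t=4: at (5,1) after S
t=6: at (5,0) after S

path = [(5,3), (5,2), (5,1), (5,0)]
arrival = 6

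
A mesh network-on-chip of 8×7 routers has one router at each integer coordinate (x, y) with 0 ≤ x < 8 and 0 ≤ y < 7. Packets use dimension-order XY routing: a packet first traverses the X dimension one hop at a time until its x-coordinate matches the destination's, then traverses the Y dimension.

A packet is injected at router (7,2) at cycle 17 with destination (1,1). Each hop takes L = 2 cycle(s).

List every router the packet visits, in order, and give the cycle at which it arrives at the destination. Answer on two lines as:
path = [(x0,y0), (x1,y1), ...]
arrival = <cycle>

path = [(7,2), (6,2), (5,2), (4,2), (3,2), (2,2), (1,2), (1,1)]
arrival = 31

[0] x=7 y=2 t=17
[1] x=6 y=2 t=19 →W
[2] x=5 y=2 t=21 →W
[3] x=4 y=2 t=23 →W
[4] x=3 y=2 t=25 →W
[5] x=2 y=2 t=27 →W
[6] x=1 y=2 t=29 →W
[7] x=1 y=1 t=31 →S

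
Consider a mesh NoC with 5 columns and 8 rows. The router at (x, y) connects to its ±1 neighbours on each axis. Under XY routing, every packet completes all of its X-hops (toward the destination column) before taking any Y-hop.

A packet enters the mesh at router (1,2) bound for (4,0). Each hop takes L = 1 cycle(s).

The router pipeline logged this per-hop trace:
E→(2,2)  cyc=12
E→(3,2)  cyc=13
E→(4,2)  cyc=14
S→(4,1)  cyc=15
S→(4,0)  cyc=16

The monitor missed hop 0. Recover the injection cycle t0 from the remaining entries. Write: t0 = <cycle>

The first recorded entry is hop 1 at cycle 12.
So t0 = 12 − 1·1 = 11.

t0 = 11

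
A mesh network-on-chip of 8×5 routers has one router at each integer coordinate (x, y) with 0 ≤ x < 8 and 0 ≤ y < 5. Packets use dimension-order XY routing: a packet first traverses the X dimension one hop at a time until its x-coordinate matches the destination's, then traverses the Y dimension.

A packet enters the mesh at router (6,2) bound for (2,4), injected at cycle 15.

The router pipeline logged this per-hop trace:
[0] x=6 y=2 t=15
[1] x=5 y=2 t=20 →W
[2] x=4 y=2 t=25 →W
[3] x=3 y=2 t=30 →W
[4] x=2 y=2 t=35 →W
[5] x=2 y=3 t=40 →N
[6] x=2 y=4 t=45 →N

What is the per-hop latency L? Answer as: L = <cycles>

From hop 0 (15) to hop 1 (20): +5 cycles.
Each hop adds L, hence L = 5.

L = 5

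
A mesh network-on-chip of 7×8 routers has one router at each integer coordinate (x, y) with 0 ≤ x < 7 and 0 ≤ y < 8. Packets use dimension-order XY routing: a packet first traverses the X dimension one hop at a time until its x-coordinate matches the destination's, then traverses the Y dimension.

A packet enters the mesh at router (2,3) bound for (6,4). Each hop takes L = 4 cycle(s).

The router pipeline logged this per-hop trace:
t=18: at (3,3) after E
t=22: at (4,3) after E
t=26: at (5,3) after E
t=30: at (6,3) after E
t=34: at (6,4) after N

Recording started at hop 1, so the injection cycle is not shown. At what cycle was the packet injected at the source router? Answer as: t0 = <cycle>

cyc[1] = 18 and cyc[k] = t0 + k·L for every k.
So t0 = 18 − 1·4 = 14.

t0 = 14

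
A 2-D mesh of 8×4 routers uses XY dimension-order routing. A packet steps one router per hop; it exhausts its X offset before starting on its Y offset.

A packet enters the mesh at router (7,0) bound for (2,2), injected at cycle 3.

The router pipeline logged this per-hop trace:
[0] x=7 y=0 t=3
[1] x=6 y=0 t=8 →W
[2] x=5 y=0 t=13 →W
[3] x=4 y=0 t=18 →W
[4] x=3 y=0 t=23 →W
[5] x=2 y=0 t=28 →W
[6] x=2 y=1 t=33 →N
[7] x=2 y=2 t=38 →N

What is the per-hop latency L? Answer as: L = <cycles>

L = 5

cyc[1] − cyc[0] = 8 − 3 = 5.
One hop costs L cycles, so L = 5.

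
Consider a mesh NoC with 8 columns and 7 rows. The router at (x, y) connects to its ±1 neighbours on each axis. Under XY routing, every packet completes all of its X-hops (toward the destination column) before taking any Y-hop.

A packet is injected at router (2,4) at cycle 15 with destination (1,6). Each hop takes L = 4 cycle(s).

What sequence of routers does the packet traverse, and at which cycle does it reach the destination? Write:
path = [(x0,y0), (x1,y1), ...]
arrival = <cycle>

#0 — 2,4 | c15
#1 — 1,4 | c19 | W
#2 — 1,5 | c23 | N
#3 — 1,6 | c27 | N

path = [(2,4), (1,4), (1,5), (1,6)]
arrival = 27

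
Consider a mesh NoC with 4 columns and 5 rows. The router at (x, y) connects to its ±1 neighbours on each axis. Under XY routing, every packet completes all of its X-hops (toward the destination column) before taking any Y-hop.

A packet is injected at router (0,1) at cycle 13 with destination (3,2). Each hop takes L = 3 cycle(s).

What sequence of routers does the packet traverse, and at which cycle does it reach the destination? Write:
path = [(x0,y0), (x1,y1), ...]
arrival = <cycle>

t=13: at (0,1)
t=16: at (1,1) after E
t=19: at (2,1) after E
t=22: at (3,1) after E
t=25: at (3,2) after N

path = [(0,1), (1,1), (2,1), (3,1), (3,2)]
arrival = 25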